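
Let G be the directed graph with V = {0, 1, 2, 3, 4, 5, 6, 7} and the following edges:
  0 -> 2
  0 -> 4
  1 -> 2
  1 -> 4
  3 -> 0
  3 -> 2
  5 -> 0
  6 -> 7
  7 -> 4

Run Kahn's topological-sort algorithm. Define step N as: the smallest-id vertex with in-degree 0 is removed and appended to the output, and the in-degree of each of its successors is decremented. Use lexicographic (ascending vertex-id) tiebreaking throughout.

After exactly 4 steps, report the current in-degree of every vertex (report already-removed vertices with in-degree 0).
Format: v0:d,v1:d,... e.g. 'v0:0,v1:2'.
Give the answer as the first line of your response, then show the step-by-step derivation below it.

v0:0,v1:0,v2:0,v3:0,v4:1,v5:0,v6:0,v7:1

step 1: output 1; order=[1]; indeg=(2,0,2,0,2,0,0,1)
step 2: output 3; order=[1,3]; indeg=(1,0,1,0,2,0,0,1)
step 3: output 5; order=[1,3,5]; indeg=(0,0,1,0,2,0,0,1)
step 4: output 0; order=[1,3,5,0]; indeg=(0,0,0,0,1,0,0,1)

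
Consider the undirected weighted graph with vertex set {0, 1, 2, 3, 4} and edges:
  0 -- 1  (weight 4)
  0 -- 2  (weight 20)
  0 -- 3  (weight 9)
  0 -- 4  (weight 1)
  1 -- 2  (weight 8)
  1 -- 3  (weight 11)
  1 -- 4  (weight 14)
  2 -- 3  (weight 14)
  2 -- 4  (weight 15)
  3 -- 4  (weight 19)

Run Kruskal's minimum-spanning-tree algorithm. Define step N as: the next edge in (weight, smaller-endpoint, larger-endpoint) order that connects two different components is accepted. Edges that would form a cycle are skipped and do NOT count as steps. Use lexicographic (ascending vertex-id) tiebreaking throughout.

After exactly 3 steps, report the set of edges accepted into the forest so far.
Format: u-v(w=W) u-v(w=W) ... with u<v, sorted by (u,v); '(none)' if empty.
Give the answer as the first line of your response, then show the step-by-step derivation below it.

0-1(w=4) 0-4(w=1) 1-2(w=8)

step 1: add edge 0-4 (w=1); MST = {0-4(w=1)}
step 2: add edge 0-1 (w=4); MST = {0-1(w=4) 0-4(w=1)}
step 3: add edge 1-2 (w=8); MST = {0-1(w=4) 0-4(w=1) 1-2(w=8)}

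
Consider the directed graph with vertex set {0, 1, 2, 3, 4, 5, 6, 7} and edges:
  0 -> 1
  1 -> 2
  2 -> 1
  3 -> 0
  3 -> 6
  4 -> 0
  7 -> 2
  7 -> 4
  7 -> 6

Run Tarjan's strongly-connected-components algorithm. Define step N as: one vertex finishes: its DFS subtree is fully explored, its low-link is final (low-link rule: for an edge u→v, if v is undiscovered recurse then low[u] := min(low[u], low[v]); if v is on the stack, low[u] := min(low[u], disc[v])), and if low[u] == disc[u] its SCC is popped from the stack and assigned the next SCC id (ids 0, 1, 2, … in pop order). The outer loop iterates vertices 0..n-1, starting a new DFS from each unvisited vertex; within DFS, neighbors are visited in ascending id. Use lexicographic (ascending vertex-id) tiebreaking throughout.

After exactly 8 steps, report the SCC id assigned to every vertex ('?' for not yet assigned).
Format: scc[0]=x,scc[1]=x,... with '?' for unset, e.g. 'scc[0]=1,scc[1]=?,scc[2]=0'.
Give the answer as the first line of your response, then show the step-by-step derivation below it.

scc[0]=1,scc[1]=0,scc[2]=0,scc[3]=3,scc[4]=4,scc[5]=5,scc[6]=2,scc[7]=6

step 1: low=(low[0]=0,low[1]=1,low[2]=1,low[3]=?,low[4]=?,low[5]=?,low[6]=?,low[7]=?); scc=(scc[0]=?,scc[1]=?,scc[2]=?,scc[3]=?,scc[4]=?,scc[5]=?,scc[6]=?,scc[7]=?)
step 2: low=(low[0]=0,low[1]=1,low[2]=1,low[3]=?,low[4]=?,low[5]=?,low[6]=?,low[7]=?); scc=(scc[0]=?,scc[1]=0,scc[2]=0,scc[3]=?,scc[4]=?,scc[5]=?,scc[6]=?,scc[7]=?)
step 3: low=(low[0]=0,low[1]=1,low[2]=1,low[3]=?,low[4]=?,low[5]=?,low[6]=?,low[7]=?); scc=(scc[0]=1,scc[1]=0,scc[2]=0,scc[3]=?,scc[4]=?,scc[5]=?,scc[6]=?,scc[7]=?)
step 4: low=(low[0]=0,low[1]=1,low[2]=1,low[3]=3,low[4]=?,low[5]=?,low[6]=4,low[7]=?); scc=(scc[0]=1,scc[1]=0,scc[2]=0,scc[3]=?,scc[4]=?,scc[5]=?,scc[6]=2,scc[7]=?)
step 5: low=(low[0]=0,low[1]=1,low[2]=1,low[3]=3,low[4]=?,low[5]=?,low[6]=4,low[7]=?); scc=(scc[0]=1,scc[1]=0,scc[2]=0,scc[3]=3,scc[4]=?,scc[5]=?,scc[6]=2,scc[7]=?)
step 6: low=(low[0]=0,low[1]=1,low[2]=1,low[3]=3,low[4]=5,low[5]=?,low[6]=4,low[7]=?); scc=(scc[0]=1,scc[1]=0,scc[2]=0,scc[3]=3,scc[4]=4,scc[5]=?,scc[6]=2,scc[7]=?)
step 7: low=(low[0]=0,low[1]=1,low[2]=1,low[3]=3,low[4]=5,low[5]=6,low[6]=4,low[7]=?); scc=(scc[0]=1,scc[1]=0,scc[2]=0,scc[3]=3,scc[4]=4,scc[5]=5,scc[6]=2,scc[7]=?)
step 8: low=(low[0]=0,low[1]=1,low[2]=1,low[3]=3,low[4]=5,low[5]=6,low[6]=4,low[7]=7); scc=(scc[0]=1,scc[1]=0,scc[2]=0,scc[3]=3,scc[4]=4,scc[5]=5,scc[6]=2,scc[7]=6)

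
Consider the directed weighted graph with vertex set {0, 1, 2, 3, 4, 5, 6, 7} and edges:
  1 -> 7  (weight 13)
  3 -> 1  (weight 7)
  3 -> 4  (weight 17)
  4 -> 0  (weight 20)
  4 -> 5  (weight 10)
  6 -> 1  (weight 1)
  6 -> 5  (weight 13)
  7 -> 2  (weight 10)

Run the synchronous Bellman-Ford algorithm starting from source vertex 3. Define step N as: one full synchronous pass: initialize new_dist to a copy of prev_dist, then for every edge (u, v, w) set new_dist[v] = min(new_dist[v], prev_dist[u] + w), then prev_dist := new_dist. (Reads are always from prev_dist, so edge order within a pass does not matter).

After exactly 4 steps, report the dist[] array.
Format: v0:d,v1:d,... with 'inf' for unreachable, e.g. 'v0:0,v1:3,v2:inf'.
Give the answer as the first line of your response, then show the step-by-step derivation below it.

v0:37,v1:7,v2:30,v3:0,v4:17,v5:27,v6:inf,v7:20

step 1: dist = v0:inf,v1:7,v2:inf,v3:0,v4:17,v5:inf,v6:inf,v7:inf
step 2: dist = v0:37,v1:7,v2:inf,v3:0,v4:17,v5:27,v6:inf,v7:20
step 3: dist = v0:37,v1:7,v2:30,v3:0,v4:17,v5:27,v6:inf,v7:20
step 4: dist = v0:37,v1:7,v2:30,v3:0,v4:17,v5:27,v6:inf,v7:20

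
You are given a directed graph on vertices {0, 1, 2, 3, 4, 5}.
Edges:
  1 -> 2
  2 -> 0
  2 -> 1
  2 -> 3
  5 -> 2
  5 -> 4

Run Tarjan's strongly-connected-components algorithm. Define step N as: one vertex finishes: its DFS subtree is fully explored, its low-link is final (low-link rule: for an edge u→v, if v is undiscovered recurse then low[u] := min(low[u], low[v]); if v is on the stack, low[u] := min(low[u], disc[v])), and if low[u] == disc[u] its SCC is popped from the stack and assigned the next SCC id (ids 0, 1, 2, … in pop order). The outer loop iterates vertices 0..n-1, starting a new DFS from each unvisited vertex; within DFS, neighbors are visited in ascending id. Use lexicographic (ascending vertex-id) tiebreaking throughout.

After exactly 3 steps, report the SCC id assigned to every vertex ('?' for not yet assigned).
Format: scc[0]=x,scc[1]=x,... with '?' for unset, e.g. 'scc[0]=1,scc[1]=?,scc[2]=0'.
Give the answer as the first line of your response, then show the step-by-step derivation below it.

scc[0]=0,scc[1]=?,scc[2]=?,scc[3]=1,scc[4]=?,scc[5]=?

step 1: low=(low[0]=0,low[1]=?,low[2]=?,low[3]=?,low[4]=?,low[5]=?); scc=(scc[0]=0,scc[1]=?,scc[2]=?,scc[3]=?,scc[4]=?,scc[5]=?)
step 2: low=(low[0]=0,low[1]=1,low[2]=1,low[3]=3,low[4]=?,low[5]=?); scc=(scc[0]=0,scc[1]=?,scc[2]=?,scc[3]=1,scc[4]=?,scc[5]=?)
step 3: low=(low[0]=0,low[1]=1,low[2]=1,low[3]=3,low[4]=?,low[5]=?); scc=(scc[0]=0,scc[1]=?,scc[2]=?,scc[3]=1,scc[4]=?,scc[5]=?)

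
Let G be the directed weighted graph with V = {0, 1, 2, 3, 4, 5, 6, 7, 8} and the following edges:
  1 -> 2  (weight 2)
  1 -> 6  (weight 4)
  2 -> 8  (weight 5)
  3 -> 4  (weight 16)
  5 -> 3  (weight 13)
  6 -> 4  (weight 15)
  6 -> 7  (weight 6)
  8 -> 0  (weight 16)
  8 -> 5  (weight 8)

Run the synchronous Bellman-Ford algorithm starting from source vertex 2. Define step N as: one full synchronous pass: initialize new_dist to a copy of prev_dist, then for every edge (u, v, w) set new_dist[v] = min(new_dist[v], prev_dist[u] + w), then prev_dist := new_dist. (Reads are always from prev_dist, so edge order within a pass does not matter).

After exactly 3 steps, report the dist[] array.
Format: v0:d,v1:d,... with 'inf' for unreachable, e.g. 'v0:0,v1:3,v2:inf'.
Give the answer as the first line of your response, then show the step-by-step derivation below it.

v0:21,v1:inf,v2:0,v3:26,v4:inf,v5:13,v6:inf,v7:inf,v8:5

step 1: dist = v0:inf,v1:inf,v2:0,v3:inf,v4:inf,v5:inf,v6:inf,v7:inf,v8:5
step 2: dist = v0:21,v1:inf,v2:0,v3:inf,v4:inf,v5:13,v6:inf,v7:inf,v8:5
step 3: dist = v0:21,v1:inf,v2:0,v3:26,v4:inf,v5:13,v6:inf,v7:inf,v8:5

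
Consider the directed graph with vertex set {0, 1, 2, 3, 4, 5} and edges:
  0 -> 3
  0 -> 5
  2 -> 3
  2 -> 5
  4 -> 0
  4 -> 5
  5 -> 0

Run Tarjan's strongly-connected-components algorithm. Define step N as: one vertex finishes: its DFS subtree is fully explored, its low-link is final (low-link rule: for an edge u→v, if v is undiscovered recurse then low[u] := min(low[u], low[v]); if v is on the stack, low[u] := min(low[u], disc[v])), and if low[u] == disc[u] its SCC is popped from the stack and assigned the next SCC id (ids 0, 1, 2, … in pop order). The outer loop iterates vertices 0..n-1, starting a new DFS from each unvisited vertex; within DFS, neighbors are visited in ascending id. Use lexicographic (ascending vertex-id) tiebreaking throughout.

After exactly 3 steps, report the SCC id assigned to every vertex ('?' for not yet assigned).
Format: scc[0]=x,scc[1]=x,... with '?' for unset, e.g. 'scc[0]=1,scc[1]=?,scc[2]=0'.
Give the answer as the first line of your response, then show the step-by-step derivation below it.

scc[0]=1,scc[1]=?,scc[2]=?,scc[3]=0,scc[4]=?,scc[5]=1

step 1: low=(low[0]=0,low[1]=?,low[2]=?,low[3]=1,low[4]=?,low[5]=?); scc=(scc[0]=?,scc[1]=?,scc[2]=?,scc[3]=0,scc[4]=?,scc[5]=?)
step 2: low=(low[0]=0,low[1]=?,low[2]=?,low[3]=1,low[4]=?,low[5]=0); scc=(scc[0]=?,scc[1]=?,scc[2]=?,scc[3]=0,scc[4]=?,scc[5]=?)
step 3: low=(low[0]=0,low[1]=?,low[2]=?,low[3]=1,low[4]=?,low[5]=0); scc=(scc[0]=1,scc[1]=?,scc[2]=?,scc[3]=0,scc[4]=?,scc[5]=1)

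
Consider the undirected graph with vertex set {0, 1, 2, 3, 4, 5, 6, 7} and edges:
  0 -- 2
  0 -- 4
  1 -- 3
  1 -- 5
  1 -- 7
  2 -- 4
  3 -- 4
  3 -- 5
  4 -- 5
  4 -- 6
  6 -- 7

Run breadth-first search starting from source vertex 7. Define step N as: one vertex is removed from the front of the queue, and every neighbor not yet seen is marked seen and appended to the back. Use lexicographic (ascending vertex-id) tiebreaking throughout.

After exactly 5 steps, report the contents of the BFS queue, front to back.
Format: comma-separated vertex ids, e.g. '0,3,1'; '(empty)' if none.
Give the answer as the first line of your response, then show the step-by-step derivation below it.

4

step 1: dequeue 7; queue=[1,6]; order=7
step 2: dequeue 1; queue=[6,3,5]; order=7,1
step 3: dequeue 6; queue=[3,5,4]; order=7,1,6
step 4: dequeue 3; queue=[5,4]; order=7,1,6,3
step 5: dequeue 5; queue=[4]; order=7,1,6,3,5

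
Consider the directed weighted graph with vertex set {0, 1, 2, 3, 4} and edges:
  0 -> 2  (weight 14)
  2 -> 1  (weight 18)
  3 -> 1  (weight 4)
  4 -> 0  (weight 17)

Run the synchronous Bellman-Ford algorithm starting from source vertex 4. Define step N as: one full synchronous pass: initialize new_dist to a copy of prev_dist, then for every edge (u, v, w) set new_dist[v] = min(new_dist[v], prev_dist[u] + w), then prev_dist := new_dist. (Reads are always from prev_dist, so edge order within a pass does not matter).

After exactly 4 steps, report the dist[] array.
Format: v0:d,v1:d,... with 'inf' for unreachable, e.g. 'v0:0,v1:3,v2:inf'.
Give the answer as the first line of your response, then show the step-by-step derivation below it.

v0:17,v1:49,v2:31,v3:inf,v4:0

step 1: dist = v0:17,v1:inf,v2:inf,v3:inf,v4:0
step 2: dist = v0:17,v1:inf,v2:31,v3:inf,v4:0
step 3: dist = v0:17,v1:49,v2:31,v3:inf,v4:0
step 4: dist = v0:17,v1:49,v2:31,v3:inf,v4:0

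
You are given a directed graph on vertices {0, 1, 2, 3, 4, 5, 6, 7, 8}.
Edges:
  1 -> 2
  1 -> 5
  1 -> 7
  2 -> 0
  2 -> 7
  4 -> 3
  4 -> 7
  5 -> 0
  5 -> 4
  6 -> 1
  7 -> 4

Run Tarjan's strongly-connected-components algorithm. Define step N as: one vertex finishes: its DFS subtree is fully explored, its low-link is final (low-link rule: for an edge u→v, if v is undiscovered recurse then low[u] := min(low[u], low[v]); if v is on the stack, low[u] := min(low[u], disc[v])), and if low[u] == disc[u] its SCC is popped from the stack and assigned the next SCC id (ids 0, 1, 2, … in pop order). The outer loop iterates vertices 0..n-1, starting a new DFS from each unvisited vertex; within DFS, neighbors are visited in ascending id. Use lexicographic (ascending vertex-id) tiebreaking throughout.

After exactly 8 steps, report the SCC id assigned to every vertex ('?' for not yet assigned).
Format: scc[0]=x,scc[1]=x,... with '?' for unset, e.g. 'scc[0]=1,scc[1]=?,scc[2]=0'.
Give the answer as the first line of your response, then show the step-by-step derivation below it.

scc[0]=0,scc[1]=5,scc[2]=3,scc[3]=1,scc[4]=2,scc[5]=4,scc[6]=6,scc[7]=2,scc[8]=?

step 1: low=(low[0]=0,low[1]=?,low[2]=?,low[3]=?,low[4]=?,low[5]=?,low[6]=?,low[7]=?,low[8]=?); scc=(scc[0]=0,scc[1]=?,scc[2]=?,scc[3]=?,scc[4]=?,scc[5]=?,scc[6]=?,scc[7]=?,scc[8]=?)
step 2: low=(low[0]=0,low[1]=1,low[2]=2,low[3]=5,low[4]=4,low[5]=?,low[6]=?,low[7]=3,low[8]=?); scc=(scc[0]=0,scc[1]=?,scc[2]=?,scc[3]=1,scc[4]=?,scc[5]=?,scc[6]=?,scc[7]=?,scc[8]=?)
step 3: low=(low[0]=0,low[1]=1,low[2]=2,low[3]=5,low[4]=3,low[5]=?,low[6]=?,low[7]=3,low[8]=?); scc=(scc[0]=0,scc[1]=?,scc[2]=?,scc[3]=1,scc[4]=?,scc[5]=?,scc[6]=?,scc[7]=?,scc[8]=?)
step 4: low=(low[0]=0,low[1]=1,low[2]=2,low[3]=5,low[4]=3,low[5]=?,low[6]=?,low[7]=3,low[8]=?); scc=(scc[0]=0,scc[1]=?,scc[2]=?,scc[3]=1,scc[4]=2,scc[5]=?,scc[6]=?,scc[7]=2,scc[8]=?)
step 5: low=(low[0]=0,low[1]=1,low[2]=2,low[3]=5,low[4]=3,low[5]=?,low[6]=?,low[7]=3,low[8]=?); scc=(scc[0]=0,scc[1]=?,scc[2]=3,scc[3]=1,scc[4]=2,scc[5]=?,scc[6]=?,scc[7]=2,scc[8]=?)
step 6: low=(low[0]=0,low[1]=1,low[2]=2,low[3]=5,low[4]=3,low[5]=6,low[6]=?,low[7]=3,low[8]=?); scc=(scc[0]=0,scc[1]=?,scc[2]=3,scc[3]=1,scc[4]=2,scc[5]=4,scc[6]=?,scc[7]=2,scc[8]=?)
step 7: low=(low[0]=0,low[1]=1,low[2]=2,low[3]=5,low[4]=3,low[5]=6,low[6]=?,low[7]=3,low[8]=?); scc=(scc[0]=0,scc[1]=5,scc[2]=3,scc[3]=1,scc[4]=2,scc[5]=4,scc[6]=?,scc[7]=2,scc[8]=?)
step 8: low=(low[0]=0,low[1]=1,low[2]=2,low[3]=5,low[4]=3,low[5]=6,low[6]=7,low[7]=3,low[8]=?); scc=(scc[0]=0,scc[1]=5,scc[2]=3,scc[3]=1,scc[4]=2,scc[5]=4,scc[6]=6,scc[7]=2,scc[8]=?)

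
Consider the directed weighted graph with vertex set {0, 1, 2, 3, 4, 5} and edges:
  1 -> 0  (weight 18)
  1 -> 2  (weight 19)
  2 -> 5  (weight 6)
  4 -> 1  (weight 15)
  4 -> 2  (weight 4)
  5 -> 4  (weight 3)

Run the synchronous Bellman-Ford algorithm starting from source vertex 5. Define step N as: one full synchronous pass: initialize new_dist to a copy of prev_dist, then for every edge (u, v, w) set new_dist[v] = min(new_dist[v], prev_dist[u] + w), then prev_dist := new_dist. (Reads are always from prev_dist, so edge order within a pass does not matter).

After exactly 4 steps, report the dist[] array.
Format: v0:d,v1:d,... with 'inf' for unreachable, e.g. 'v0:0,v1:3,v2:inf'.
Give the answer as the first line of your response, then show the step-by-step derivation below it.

v0:36,v1:18,v2:7,v3:inf,v4:3,v5:0

step 1: dist = v0:inf,v1:inf,v2:inf,v3:inf,v4:3,v5:0
step 2: dist = v0:inf,v1:18,v2:7,v3:inf,v4:3,v5:0
step 3: dist = v0:36,v1:18,v2:7,v3:inf,v4:3,v5:0
step 4: dist = v0:36,v1:18,v2:7,v3:inf,v4:3,v5:0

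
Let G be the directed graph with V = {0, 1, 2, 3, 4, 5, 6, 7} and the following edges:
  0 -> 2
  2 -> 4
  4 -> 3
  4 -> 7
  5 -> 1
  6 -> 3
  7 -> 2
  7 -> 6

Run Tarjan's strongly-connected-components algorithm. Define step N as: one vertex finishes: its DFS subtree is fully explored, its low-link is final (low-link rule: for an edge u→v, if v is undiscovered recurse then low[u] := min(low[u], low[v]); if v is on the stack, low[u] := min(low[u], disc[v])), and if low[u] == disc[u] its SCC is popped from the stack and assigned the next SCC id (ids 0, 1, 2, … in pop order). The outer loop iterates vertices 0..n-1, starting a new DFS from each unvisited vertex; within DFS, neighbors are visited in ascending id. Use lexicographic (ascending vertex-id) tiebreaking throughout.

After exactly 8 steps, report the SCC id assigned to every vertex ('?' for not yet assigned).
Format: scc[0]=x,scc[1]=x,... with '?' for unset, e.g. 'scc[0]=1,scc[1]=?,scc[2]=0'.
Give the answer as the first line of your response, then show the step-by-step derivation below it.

scc[0]=3,scc[1]=4,scc[2]=2,scc[3]=0,scc[4]=2,scc[5]=5,scc[6]=1,scc[7]=2

step 1: low=(low[0]=0,low[1]=?,low[2]=1,low[3]=3,low[4]=2,low[5]=?,low[6]=?,low[7]=?); scc=(scc[0]=?,scc[1]=?,scc[2]=?,scc[3]=0,scc[4]=?,scc[5]=?,scc[6]=?,scc[7]=?)
step 2: low=(low[0]=0,low[1]=?,low[2]=1,low[3]=3,low[4]=2,low[5]=?,low[6]=5,low[7]=1); scc=(scc[0]=?,scc[1]=?,scc[2]=?,scc[3]=0,scc[4]=?,scc[5]=?,scc[6]=1,scc[7]=?)
step 3: low=(low[0]=0,low[1]=?,low[2]=1,low[3]=3,low[4]=2,low[5]=?,low[6]=5,low[7]=1); scc=(scc[0]=?,scc[1]=?,scc[2]=?,scc[3]=0,scc[4]=?,scc[5]=?,scc[6]=1,scc[7]=?)
step 4: low=(low[0]=0,low[1]=?,low[2]=1,low[3]=3,low[4]=1,low[5]=?,low[6]=5,low[7]=1); scc=(scc[0]=?,scc[1]=?,scc[2]=?,scc[3]=0,scc[4]=?,scc[5]=?,scc[6]=1,scc[7]=?)
step 5: low=(low[0]=0,low[1]=?,low[2]=1,low[3]=3,low[4]=1,low[5]=?,low[6]=5,low[7]=1); scc=(scc[0]=?,scc[1]=?,scc[2]=2,scc[3]=0,scc[4]=2,scc[5]=?,scc[6]=1,scc[7]=2)
step 6: low=(low[0]=0,low[1]=?,low[2]=1,low[3]=3,low[4]=1,low[5]=?,low[6]=5,low[7]=1); scc=(scc[0]=3,scc[1]=?,scc[2]=2,scc[3]=0,scc[4]=2,scc[5]=?,scc[6]=1,scc[7]=2)
step 7: low=(low[0]=0,low[1]=6,low[2]=1,low[3]=3,low[4]=1,low[5]=?,low[6]=5,low[7]=1); scc=(scc[0]=3,scc[1]=4,scc[2]=2,scc[3]=0,scc[4]=2,scc[5]=?,scc[6]=1,scc[7]=2)
step 8: low=(low[0]=0,low[1]=6,low[2]=1,low[3]=3,low[4]=1,low[5]=7,low[6]=5,low[7]=1); scc=(scc[0]=3,scc[1]=4,scc[2]=2,scc[3]=0,scc[4]=2,scc[5]=5,scc[6]=1,scc[7]=2)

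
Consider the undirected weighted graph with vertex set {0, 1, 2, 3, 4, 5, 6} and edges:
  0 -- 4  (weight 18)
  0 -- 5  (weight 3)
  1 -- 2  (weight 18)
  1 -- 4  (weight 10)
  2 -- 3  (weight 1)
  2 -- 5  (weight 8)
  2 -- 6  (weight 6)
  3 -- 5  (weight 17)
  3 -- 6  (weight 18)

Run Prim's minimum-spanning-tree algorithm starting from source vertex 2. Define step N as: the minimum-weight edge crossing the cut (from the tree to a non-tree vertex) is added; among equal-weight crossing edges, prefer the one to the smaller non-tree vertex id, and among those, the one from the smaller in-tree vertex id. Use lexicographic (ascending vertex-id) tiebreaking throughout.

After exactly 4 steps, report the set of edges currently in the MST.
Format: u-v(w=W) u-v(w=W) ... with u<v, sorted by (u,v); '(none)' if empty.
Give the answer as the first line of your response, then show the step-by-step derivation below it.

0-5(w=3) 2-3(w=1) 2-5(w=8) 2-6(w=6)

step 1: add edge 2-3 (w=1); MST = {2-3(w=1)}
step 2: add edge 2-6 (w=6); MST = {2-3(w=1) 2-6(w=6)}
step 3: add edge 2-5 (w=8); MST = {2-3(w=1) 2-5(w=8) 2-6(w=6)}
step 4: add edge 0-5 (w=3); MST = {0-5(w=3) 2-3(w=1) 2-5(w=8) 2-6(w=6)}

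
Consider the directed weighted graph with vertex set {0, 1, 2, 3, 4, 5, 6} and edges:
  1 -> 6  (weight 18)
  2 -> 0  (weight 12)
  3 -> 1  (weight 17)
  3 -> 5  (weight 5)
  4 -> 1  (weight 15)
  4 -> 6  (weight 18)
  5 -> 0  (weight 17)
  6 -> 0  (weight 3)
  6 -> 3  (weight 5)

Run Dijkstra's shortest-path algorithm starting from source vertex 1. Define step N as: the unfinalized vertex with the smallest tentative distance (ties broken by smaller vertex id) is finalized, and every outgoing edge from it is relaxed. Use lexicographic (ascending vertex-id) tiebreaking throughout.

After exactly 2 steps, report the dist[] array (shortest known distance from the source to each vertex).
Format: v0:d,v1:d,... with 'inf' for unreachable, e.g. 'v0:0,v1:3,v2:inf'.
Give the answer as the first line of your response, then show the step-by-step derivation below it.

v0:21,v1:0,v2:inf,v3:23,v4:inf,v5:inf,v6:18

step 1: dist = v0:inf,v1:0,v2:inf,v3:inf,v4:inf,v5:inf,v6:18
step 2: dist = v0:21,v1:0,v2:inf,v3:23,v4:inf,v5:inf,v6:18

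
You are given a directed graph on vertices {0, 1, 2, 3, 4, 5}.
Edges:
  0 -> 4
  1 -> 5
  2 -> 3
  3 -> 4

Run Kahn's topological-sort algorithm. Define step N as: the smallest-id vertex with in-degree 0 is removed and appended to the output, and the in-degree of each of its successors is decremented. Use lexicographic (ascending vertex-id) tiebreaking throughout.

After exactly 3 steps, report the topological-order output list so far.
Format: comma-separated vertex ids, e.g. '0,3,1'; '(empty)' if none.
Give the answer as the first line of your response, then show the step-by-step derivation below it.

0,1,2

step 1: output 0; order=[0]; indeg=(0,0,0,1,1,1)
step 2: output 1; order=[0,1]; indeg=(0,0,0,1,1,0)
step 3: output 2; order=[0,1,2]; indeg=(0,0,0,0,1,0)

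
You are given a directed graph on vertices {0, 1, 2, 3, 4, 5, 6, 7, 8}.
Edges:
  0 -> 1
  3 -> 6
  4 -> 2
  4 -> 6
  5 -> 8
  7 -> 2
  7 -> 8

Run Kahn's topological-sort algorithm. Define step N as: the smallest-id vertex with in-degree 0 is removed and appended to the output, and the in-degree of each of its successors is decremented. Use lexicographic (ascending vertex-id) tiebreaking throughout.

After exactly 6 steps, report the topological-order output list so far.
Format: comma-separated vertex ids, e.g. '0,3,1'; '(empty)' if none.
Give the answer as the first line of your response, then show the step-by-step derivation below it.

0,1,3,4,5,6

step 1: output 0; order=[0]; indeg=(0,0,2,0,0,0,2,0,2)
step 2: output 1; order=[0,1]; indeg=(0,0,2,0,0,0,2,0,2)
step 3: output 3; order=[0,1,3]; indeg=(0,0,2,0,0,0,1,0,2)
step 4: output 4; order=[0,1,3,4]; indeg=(0,0,1,0,0,0,0,0,2)
step 5: output 5; order=[0,1,3,4,5]; indeg=(0,0,1,0,0,0,0,0,1)
step 6: output 6; order=[0,1,3,4,5,6]; indeg=(0,0,1,0,0,0,0,0,1)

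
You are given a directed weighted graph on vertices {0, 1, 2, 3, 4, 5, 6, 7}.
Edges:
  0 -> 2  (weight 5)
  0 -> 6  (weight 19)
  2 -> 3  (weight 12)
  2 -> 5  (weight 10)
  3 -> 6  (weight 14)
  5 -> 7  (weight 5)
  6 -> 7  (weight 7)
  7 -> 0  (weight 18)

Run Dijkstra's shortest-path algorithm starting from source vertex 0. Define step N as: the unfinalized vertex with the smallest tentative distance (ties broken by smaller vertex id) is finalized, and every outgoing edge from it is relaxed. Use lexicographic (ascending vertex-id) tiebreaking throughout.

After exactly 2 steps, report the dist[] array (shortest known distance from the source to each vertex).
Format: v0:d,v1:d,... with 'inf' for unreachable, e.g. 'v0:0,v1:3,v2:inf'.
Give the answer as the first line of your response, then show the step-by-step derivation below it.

v0:0,v1:inf,v2:5,v3:17,v4:inf,v5:15,v6:19,v7:inf

step 1: dist = v0:0,v1:inf,v2:5,v3:inf,v4:inf,v5:inf,v6:19,v7:inf
step 2: dist = v0:0,v1:inf,v2:5,v3:17,v4:inf,v5:15,v6:19,v7:inf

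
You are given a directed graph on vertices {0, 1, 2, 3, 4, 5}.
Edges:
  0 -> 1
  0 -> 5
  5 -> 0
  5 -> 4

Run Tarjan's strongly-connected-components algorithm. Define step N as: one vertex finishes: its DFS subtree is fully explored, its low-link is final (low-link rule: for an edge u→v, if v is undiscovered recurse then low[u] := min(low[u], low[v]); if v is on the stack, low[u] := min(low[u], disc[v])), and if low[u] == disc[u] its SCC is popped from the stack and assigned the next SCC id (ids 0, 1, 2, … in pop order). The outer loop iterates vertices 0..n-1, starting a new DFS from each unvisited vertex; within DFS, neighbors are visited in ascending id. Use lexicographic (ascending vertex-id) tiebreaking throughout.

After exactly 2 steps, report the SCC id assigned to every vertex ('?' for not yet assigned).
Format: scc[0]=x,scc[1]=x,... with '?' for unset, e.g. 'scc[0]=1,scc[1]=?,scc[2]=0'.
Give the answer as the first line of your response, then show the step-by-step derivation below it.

scc[0]=?,scc[1]=0,scc[2]=?,scc[3]=?,scc[4]=1,scc[5]=?

step 1: low=(low[0]=0,low[1]=1,low[2]=?,low[3]=?,low[4]=?,low[5]=?); scc=(scc[0]=?,scc[1]=0,scc[2]=?,scc[3]=?,scc[4]=?,scc[5]=?)
step 2: low=(low[0]=0,low[1]=1,low[2]=?,low[3]=?,low[4]=3,low[5]=0); scc=(scc[0]=?,scc[1]=0,scc[2]=?,scc[3]=?,scc[4]=1,scc[5]=?)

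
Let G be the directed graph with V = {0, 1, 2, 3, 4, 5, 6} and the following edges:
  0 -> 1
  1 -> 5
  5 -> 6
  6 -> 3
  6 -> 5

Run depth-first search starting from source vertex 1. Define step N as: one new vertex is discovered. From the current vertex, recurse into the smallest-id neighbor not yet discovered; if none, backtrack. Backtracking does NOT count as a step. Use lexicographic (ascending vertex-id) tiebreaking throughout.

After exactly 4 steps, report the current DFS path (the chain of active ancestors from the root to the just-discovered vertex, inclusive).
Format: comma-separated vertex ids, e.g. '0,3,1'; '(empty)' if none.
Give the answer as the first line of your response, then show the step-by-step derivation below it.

1,5,6,3

step 1: discover 1; path=1; order=1
step 2: discover 5; path=1>5; order=1,5
step 3: discover 6; path=1>5>6; order=1,5,6
step 4: discover 3; path=1>5>6>3; order=1,5,6,3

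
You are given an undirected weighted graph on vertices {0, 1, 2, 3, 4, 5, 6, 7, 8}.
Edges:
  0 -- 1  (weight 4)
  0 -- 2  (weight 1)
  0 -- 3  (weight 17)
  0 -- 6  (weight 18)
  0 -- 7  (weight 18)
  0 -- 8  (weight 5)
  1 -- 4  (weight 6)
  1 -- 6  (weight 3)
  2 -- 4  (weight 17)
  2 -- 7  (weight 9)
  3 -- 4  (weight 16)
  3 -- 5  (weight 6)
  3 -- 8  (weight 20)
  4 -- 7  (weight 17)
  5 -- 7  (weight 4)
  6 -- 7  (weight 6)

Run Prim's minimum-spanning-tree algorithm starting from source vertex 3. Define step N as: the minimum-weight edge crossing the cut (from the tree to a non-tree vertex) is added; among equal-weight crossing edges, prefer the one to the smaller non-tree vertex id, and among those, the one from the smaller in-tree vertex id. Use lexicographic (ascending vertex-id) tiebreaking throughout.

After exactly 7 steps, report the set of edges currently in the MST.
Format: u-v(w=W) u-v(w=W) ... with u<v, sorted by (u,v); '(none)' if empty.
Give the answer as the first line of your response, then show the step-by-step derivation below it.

0-1(w=4) 0-2(w=1) 0-8(w=5) 1-6(w=3) 3-5(w=6) 5-7(w=4) 6-7(w=6)

step 1: add edge 3-5 (w=6); MST = {3-5(w=6)}
step 2: add edge 5-7 (w=4); MST = {3-5(w=6) 5-7(w=4)}
step 3: add edge 6-7 (w=6); MST = {3-5(w=6) 5-7(w=4) 6-7(w=6)}
step 4: add edge 1-6 (w=3); MST = {1-6(w=3) 3-5(w=6) 5-7(w=4) 6-7(w=6)}
step 5: add edge 0-1 (w=4); MST = {0-1(w=4) 1-6(w=3) 3-5(w=6) 5-7(w=4) 6-7(w=6)}
step 6: add edge 0-2 (w=1); MST = {0-1(w=4) 0-2(w=1) 1-6(w=3) 3-5(w=6) 5-7(w=4) 6-7(w=6)}
step 7: add edge 0-8 (w=5); MST = {0-1(w=4) 0-2(w=1) 0-8(w=5) 1-6(w=3) 3-5(w=6) 5-7(w=4) 6-7(w=6)}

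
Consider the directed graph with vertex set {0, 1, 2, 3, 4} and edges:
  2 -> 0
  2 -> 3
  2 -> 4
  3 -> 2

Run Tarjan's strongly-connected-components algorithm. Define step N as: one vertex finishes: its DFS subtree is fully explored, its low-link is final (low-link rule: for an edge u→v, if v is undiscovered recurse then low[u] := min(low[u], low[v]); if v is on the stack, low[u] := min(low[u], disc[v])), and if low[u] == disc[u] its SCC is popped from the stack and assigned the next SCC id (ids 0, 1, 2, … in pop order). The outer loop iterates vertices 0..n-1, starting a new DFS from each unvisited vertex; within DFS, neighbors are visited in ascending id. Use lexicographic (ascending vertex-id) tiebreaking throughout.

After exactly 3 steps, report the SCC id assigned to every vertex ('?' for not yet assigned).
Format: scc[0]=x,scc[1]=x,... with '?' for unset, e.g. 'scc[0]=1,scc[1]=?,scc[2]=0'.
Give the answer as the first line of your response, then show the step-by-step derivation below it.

scc[0]=0,scc[1]=1,scc[2]=?,scc[3]=?,scc[4]=?

step 1: low=(low[0]=0,low[1]=?,low[2]=?,low[3]=?,low[4]=?); scc=(scc[0]=0,scc[1]=?,scc[2]=?,scc[3]=?,scc[4]=?)
step 2: low=(low[0]=0,low[1]=1,low[2]=?,low[3]=?,low[4]=?); scc=(scc[0]=0,scc[1]=1,scc[2]=?,scc[3]=?,scc[4]=?)
step 3: low=(low[0]=0,low[1]=1,low[2]=2,low[3]=2,low[4]=?); scc=(scc[0]=0,scc[1]=1,scc[2]=?,scc[3]=?,scc[4]=?)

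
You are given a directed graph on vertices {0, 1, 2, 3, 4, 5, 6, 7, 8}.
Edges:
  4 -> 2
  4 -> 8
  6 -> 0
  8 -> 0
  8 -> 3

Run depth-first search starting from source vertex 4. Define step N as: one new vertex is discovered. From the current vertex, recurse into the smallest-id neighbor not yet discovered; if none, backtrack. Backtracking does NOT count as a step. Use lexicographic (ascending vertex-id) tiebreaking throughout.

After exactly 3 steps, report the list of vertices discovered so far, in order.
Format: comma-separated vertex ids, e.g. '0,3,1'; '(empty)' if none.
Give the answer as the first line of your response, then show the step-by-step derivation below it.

4,2,8

step 1: discover 4; path=4; order=4
step 2: discover 2; path=4>2; order=4,2
step 3: discover 8; path=4>8; order=4,2,8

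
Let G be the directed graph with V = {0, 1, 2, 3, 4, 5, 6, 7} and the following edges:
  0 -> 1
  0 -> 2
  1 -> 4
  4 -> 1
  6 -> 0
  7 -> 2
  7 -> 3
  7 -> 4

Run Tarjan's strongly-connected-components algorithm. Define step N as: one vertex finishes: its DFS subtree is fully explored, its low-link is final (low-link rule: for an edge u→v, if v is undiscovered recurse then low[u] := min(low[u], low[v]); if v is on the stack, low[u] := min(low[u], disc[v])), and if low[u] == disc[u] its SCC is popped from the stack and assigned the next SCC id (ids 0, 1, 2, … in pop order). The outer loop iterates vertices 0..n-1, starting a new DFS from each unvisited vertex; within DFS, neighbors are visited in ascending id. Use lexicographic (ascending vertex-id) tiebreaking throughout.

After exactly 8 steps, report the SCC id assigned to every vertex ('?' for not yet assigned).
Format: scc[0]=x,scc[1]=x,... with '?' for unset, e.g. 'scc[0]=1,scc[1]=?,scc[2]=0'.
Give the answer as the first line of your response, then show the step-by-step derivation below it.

scc[0]=2,scc[1]=0,scc[2]=1,scc[3]=3,scc[4]=0,scc[5]=4,scc[6]=5,scc[7]=6

step 1: low=(low[0]=0,low[1]=1,low[2]=?,low[3]=?,low[4]=1,low[5]=?,low[6]=?,low[7]=?); scc=(scc[0]=?,scc[1]=?,scc[2]=?,scc[3]=?,scc[4]=?,scc[5]=?,scc[6]=?,scc[7]=?)
step 2: low=(low[0]=0,low[1]=1,low[2]=?,low[3]=?,low[4]=1,low[5]=?,low[6]=?,low[7]=?); scc=(scc[0]=?,scc[1]=0,scc[2]=?,scc[3]=?,scc[4]=0,scc[5]=?,scc[6]=?,scc[7]=?)
step 3: low=(low[0]=0,low[1]=1,low[2]=3,low[3]=?,low[4]=1,low[5]=?,low[6]=?,low[7]=?); scc=(scc[0]=?,scc[1]=0,scc[2]=1,scc[3]=?,scc[4]=0,scc[5]=?,scc[6]=?,scc[7]=?)
step 4: low=(low[0]=0,low[1]=1,low[2]=3,low[3]=?,low[4]=1,low[5]=?,low[6]=?,low[7]=?); scc=(scc[0]=2,scc[1]=0,scc[2]=1,scc[3]=?,scc[4]=0,scc[5]=?,scc[6]=?,scc[7]=?)
step 5: low=(low[0]=0,low[1]=1,low[2]=3,low[3]=4,low[4]=1,low[5]=?,low[6]=?,low[7]=?); scc=(scc[0]=2,scc[1]=0,scc[2]=1,scc[3]=3,scc[4]=0,scc[5]=?,scc[6]=?,scc[7]=?)
step 6: low=(low[0]=0,low[1]=1,low[2]=3,low[3]=4,low[4]=1,low[5]=5,low[6]=?,low[7]=?); scc=(scc[0]=2,scc[1]=0,scc[2]=1,scc[3]=3,scc[4]=0,scc[5]=4,scc[6]=?,scc[7]=?)
step 7: low=(low[0]=0,low[1]=1,low[2]=3,low[3]=4,low[4]=1,low[5]=5,low[6]=6,low[7]=?); scc=(scc[0]=2,scc[1]=0,scc[2]=1,scc[3]=3,scc[4]=0,scc[5]=4,scc[6]=5,scc[7]=?)
step 8: low=(low[0]=0,low[1]=1,low[2]=3,low[3]=4,low[4]=1,low[5]=5,low[6]=6,low[7]=7); scc=(scc[0]=2,scc[1]=0,scc[2]=1,scc[3]=3,scc[4]=0,scc[5]=4,scc[6]=5,scc[7]=6)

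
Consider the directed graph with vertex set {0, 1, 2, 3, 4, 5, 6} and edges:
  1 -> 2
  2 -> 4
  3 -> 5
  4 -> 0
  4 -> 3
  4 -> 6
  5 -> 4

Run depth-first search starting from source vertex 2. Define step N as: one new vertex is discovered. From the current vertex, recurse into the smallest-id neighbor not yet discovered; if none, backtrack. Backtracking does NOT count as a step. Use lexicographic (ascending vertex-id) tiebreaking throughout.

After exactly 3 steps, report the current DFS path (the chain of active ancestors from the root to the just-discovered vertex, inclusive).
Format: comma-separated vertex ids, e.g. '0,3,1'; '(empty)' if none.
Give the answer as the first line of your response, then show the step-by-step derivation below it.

2,4,0

step 1: discover 2; path=2; order=2
step 2: discover 4; path=2>4; order=2,4
step 3: discover 0; path=2>4>0; order=2,4,0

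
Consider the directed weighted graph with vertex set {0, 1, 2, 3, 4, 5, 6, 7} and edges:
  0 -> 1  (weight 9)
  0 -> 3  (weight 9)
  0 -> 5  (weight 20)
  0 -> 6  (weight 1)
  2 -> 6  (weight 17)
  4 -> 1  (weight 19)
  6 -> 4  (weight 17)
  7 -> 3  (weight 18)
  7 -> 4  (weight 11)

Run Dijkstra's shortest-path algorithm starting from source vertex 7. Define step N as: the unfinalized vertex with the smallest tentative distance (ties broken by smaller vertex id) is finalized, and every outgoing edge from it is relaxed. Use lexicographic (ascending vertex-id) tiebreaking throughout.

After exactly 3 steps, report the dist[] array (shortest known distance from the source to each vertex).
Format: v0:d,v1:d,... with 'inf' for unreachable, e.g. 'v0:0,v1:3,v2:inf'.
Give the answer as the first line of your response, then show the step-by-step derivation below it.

v0:inf,v1:30,v2:inf,v3:18,v4:11,v5:inf,v6:inf,v7:0

step 1: dist = v0:inf,v1:inf,v2:inf,v3:18,v4:11,v5:inf,v6:inf,v7:0
step 2: dist = v0:inf,v1:30,v2:inf,v3:18,v4:11,v5:inf,v6:inf,v7:0
step 3: dist = v0:inf,v1:30,v2:inf,v3:18,v4:11,v5:inf,v6:inf,v7:0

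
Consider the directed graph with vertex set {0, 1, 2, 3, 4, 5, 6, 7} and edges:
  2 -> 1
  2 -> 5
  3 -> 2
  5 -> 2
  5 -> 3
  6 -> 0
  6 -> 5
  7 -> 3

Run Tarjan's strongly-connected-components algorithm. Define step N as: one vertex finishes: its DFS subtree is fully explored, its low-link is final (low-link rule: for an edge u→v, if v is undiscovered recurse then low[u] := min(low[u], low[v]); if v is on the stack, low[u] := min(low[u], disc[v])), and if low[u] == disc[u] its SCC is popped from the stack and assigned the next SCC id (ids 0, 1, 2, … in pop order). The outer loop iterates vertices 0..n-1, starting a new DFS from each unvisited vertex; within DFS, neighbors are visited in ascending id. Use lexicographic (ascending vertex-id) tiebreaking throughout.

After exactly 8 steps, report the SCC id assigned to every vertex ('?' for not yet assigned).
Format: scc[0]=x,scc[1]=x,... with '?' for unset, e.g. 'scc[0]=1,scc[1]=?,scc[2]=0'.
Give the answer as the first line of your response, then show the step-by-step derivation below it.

scc[0]=0,scc[1]=1,scc[2]=2,scc[3]=2,scc[4]=3,scc[5]=2,scc[6]=4,scc[7]=5

step 1: low=(low[0]=0,low[1]=?,low[2]=?,low[3]=?,low[4]=?,low[5]=?,low[6]=?,low[7]=?); scc=(scc[0]=0,scc[1]=?,scc[2]=?,scc[3]=?,scc[4]=?,scc[5]=?,scc[6]=?,scc[7]=?)
step 2: low=(low[0]=0,low[1]=1,low[2]=?,low[3]=?,low[4]=?,low[5]=?,low[6]=?,low[7]=?); scc=(scc[0]=0,scc[1]=1,scc[2]=?,scc[3]=?,scc[4]=?,scc[5]=?,scc[6]=?,scc[7]=?)
step 3: low=(low[0]=0,low[1]=1,low[2]=2,low[3]=2,low[4]=?,low[5]=2,low[6]=?,low[7]=?); scc=(scc[0]=0,scc[1]=1,scc[2]=?,scc[3]=?,scc[4]=?,scc[5]=?,scc[6]=?,scc[7]=?)
step 4: low=(low[0]=0,low[1]=1,low[2]=2,low[3]=2,low[4]=?,low[5]=2,low[6]=?,low[7]=?); scc=(scc[0]=0,scc[1]=1,scc[2]=?,scc[3]=?,scc[4]=?,scc[5]=?,scc[6]=?,scc[7]=?)
step 5: low=(low[0]=0,low[1]=1,low[2]=2,low[3]=2,low[4]=?,low[5]=2,low[6]=?,low[7]=?); scc=(scc[0]=0,scc[1]=1,scc[2]=2,scc[3]=2,scc[4]=?,scc[5]=2,scc[6]=?,scc[7]=?)
step 6: low=(low[0]=0,low[1]=1,low[2]=2,low[3]=2,low[4]=5,low[5]=2,low[6]=?,low[7]=?); scc=(scc[0]=0,scc[1]=1,scc[2]=2,scc[3]=2,scc[4]=3,scc[5]=2,scc[6]=?,scc[7]=?)
step 7: low=(low[0]=0,low[1]=1,low[2]=2,low[3]=2,low[4]=5,low[5]=2,low[6]=6,low[7]=?); scc=(scc[0]=0,scc[1]=1,scc[2]=2,scc[3]=2,scc[4]=3,scc[5]=2,scc[6]=4,scc[7]=?)
step 8: low=(low[0]=0,low[1]=1,low[2]=2,low[3]=2,low[4]=5,low[5]=2,low[6]=6,low[7]=7); scc=(scc[0]=0,scc[1]=1,scc[2]=2,scc[3]=2,scc[4]=3,scc[5]=2,scc[6]=4,scc[7]=5)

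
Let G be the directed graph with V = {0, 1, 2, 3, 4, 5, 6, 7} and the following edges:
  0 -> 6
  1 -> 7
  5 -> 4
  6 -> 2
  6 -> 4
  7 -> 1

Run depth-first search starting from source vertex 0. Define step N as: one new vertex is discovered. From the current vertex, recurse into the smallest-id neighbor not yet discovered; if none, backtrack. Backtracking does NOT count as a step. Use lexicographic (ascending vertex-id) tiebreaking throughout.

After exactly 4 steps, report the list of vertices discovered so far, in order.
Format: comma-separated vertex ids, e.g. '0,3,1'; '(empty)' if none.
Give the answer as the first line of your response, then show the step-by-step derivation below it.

0,6,2,4

step 1: discover 0; path=0; order=0
step 2: discover 6; path=0>6; order=0,6
step 3: discover 2; path=0>6>2; order=0,6,2
step 4: discover 4; path=0>6>4; order=0,6,2,4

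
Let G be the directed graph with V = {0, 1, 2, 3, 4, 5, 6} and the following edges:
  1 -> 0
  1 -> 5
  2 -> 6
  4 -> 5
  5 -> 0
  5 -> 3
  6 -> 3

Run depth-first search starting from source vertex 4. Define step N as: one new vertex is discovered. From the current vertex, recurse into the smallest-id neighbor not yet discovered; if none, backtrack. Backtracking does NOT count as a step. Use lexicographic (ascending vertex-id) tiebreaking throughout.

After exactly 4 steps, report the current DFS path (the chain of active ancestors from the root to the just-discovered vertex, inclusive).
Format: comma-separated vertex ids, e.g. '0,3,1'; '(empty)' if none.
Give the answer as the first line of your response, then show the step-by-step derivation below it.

4,5,3

step 1: discover 4; path=4; order=4
step 2: discover 5; path=4>5; order=4,5
step 3: discover 0; path=4>5>0; order=4,5,0
step 4: discover 3; path=4>5>3; order=4,5,0,3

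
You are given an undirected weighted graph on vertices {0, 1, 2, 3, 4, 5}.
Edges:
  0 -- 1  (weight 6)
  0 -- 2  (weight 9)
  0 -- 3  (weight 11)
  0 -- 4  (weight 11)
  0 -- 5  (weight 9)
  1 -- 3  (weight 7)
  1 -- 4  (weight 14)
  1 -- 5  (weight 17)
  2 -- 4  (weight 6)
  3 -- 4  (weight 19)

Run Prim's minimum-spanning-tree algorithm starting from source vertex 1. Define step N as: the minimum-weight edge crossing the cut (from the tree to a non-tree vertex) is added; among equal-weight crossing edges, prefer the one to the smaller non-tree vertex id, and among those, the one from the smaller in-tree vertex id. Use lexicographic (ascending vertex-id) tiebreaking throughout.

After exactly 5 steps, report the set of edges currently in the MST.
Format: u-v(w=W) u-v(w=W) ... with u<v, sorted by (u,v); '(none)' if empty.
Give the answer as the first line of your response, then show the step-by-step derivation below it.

0-1(w=6) 0-2(w=9) 0-5(w=9) 1-3(w=7) 2-4(w=6)

step 1: add edge 0-1 (w=6); MST = {0-1(w=6)}
step 2: add edge 1-3 (w=7); MST = {0-1(w=6) 1-3(w=7)}
step 3: add edge 0-2 (w=9); MST = {0-1(w=6) 0-2(w=9) 1-3(w=7)}
step 4: add edge 2-4 (w=6); MST = {0-1(w=6) 0-2(w=9) 1-3(w=7) 2-4(w=6)}
step 5: add edge 0-5 (w=9); MST = {0-1(w=6) 0-2(w=9) 0-5(w=9) 1-3(w=7) 2-4(w=6)}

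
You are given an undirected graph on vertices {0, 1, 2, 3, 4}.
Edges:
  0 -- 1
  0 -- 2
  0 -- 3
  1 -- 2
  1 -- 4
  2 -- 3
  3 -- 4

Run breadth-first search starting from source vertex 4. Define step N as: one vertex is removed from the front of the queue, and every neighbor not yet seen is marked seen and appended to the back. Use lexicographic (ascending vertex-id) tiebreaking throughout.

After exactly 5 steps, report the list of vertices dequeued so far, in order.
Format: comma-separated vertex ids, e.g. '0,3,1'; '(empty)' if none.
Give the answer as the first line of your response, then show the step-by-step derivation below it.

4,1,3,0,2

step 1: dequeue 4; queue=[1,3]; order=4
step 2: dequeue 1; queue=[3,0,2]; order=4,1
step 3: dequeue 3; queue=[0,2]; order=4,1,3
step 4: dequeue 0; queue=[2]; order=4,1,3,0
step 5: dequeue 2; queue=[(empty)]; order=4,1,3,0,2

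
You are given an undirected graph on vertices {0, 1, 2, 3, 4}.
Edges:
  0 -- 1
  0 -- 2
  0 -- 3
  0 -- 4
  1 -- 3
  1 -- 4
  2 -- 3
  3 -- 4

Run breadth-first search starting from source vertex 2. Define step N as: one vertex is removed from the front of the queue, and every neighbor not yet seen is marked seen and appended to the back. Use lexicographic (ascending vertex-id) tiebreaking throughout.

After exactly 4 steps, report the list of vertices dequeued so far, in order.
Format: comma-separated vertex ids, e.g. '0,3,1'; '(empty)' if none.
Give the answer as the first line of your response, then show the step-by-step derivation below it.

2,0,3,1

step 1: dequeue 2; queue=[0,3]; order=2
step 2: dequeue 0; queue=[3,1,4]; order=2,0
step 3: dequeue 3; queue=[1,4]; order=2,0,3
step 4: dequeue 1; queue=[4]; order=2,0,3,1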